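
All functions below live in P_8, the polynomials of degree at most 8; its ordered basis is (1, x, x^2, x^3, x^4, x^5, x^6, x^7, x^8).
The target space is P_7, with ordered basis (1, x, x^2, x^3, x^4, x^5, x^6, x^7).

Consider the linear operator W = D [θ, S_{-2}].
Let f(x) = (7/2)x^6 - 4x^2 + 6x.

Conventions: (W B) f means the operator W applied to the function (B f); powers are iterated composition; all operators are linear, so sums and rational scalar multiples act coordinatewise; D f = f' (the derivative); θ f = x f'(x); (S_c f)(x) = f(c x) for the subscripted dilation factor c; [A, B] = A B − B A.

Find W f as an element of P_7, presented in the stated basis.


S_{-2} f = 224x^6 - 16x^2 - 12x
θ S_{-2} f = 1344x^6 - 32x^2 - 12x
θ f = 21x^6 - 8x^2 + 6x
S_{-2} θ f = 1344x^6 - 32x^2 - 12x
[θ, S_{-2}] f = 0
D [θ, S_{-2}] f = 0

the result is g(x) = 0


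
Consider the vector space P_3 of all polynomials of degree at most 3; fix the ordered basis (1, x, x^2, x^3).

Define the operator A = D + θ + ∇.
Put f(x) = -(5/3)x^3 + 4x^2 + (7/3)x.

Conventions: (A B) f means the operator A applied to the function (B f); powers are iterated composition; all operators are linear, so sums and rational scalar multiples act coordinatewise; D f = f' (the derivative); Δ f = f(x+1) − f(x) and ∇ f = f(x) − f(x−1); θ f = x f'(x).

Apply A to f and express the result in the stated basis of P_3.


D f = -5x^2 + 8x + 7/3
θ f = -5x^3 + 8x^2 + (7/3)x
∇ f = -5x^2 + 13x - 10/3
(D + θ + ∇) f = -5x^3 - 2x^2 + (70/3)x - 1

g(x) = -5x^3 - 2x^2 + (70/3)x - 1


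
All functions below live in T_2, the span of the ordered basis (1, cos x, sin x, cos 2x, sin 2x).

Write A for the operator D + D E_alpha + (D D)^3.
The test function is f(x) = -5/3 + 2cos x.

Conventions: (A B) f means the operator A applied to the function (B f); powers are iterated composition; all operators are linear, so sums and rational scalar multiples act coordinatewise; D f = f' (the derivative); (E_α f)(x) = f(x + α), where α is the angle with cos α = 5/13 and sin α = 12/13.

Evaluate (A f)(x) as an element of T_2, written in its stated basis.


g(x) = -(50/13)cos x - (36/13)sin x

D f = -2sin x
E_alpha f = -5/3 + (10/13)cos x - (24/13)sin x
D E_alpha f = -(24/13)cos x - (10/13)sin x
D f = -2sin x
D D f = -2cos x
D (D D) f = 2sin x
D D (D D) f = 2cos x
D (D D) (D D) f = -2sin x
D D (D D) (D D) f = -2cos x
(D + D E_alpha + (D D)^3) f = -(50/13)cos x - (36/13)sin x


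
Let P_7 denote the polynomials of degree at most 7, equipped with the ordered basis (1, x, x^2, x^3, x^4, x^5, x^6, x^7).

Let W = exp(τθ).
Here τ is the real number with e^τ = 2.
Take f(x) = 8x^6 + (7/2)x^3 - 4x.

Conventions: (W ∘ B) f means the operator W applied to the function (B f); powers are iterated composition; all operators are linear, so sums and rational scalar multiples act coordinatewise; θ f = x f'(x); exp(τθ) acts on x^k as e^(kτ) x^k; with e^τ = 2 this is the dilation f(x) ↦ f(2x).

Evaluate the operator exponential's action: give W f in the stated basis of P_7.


the image equals g(x) = 512x^6 + 28x^3 - 8x

exp(τθ) x^k = e^(kτ) x^k; with e^τ = 2 this sends x^k to 2^k x^k
x ↦ 2 x
x^3 ↦ 8 x^3
x^6 ↦ 64 x^6
applying this coordinatewise to f: exp(τθ) f = 512x^6 + 28x^3 - 8x


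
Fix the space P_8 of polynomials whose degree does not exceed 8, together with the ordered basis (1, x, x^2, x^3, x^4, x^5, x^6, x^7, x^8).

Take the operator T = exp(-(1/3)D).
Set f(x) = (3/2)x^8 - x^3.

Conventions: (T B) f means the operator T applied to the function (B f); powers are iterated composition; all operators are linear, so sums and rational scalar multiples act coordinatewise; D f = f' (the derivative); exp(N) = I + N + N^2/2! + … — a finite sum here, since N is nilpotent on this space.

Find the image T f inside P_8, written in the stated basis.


the image equals g(x) = (3/2)x^8 - 4x^7 + (14/3)x^6 - (28/9)x^5 + (35/27)x^4 - (109/81)x^3 + (257/243)x^2 - (247/729)x + 163/4374

order-1 term: -4x^7 + x^2
order-2 term: (14/3)x^6 - (1/3)x
order-3 term: -(28/9)x^5 + 1/27
order-4 term: (35/27)x^4
order-5 term: -(28/81)x^3
order-6 term: (14/243)x^2
order-7 term: -(4/729)x
order-8 term: 1/4374
the series for exp(-(1/3)D) f terminates at order 8
exp(-(1/3)D) f = (3/2)x^8 - 4x^7 + (14/3)x^6 - (28/9)x^5 + (35/27)x^4 - (109/81)x^3 + (257/243)x^2 - (247/729)x + 163/4374


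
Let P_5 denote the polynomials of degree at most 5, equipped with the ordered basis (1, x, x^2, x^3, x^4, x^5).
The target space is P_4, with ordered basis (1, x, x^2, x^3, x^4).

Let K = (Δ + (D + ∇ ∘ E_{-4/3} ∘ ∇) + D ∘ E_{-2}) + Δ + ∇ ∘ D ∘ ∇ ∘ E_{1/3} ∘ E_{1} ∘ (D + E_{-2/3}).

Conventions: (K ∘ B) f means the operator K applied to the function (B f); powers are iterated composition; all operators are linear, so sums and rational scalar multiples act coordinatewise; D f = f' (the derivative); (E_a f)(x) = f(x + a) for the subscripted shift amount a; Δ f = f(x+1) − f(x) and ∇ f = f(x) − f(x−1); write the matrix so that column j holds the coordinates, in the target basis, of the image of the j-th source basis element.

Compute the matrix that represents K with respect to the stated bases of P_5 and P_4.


image of 1: 0
image of x: 4
image of x^2: 8x
image of x^3: 12x^2 + 6
image of x^4: 16x^3 + 24x + 160/3
image of x^5: 20x^4 + 60x^2 + (800/3)x - 3746/27
each image's coordinates form column j of the matrix

the matrix is [[0, 4, 0, 6, 160/3, -3746/27]; [0, 0, 8, 0, 24, 800/3]; [0, 0, 0, 12, 0, 60]; [0, 0, 0, 0, 16, 0]; [0, 0, 0, 0, 0, 20]] (rows listed top to bottom)


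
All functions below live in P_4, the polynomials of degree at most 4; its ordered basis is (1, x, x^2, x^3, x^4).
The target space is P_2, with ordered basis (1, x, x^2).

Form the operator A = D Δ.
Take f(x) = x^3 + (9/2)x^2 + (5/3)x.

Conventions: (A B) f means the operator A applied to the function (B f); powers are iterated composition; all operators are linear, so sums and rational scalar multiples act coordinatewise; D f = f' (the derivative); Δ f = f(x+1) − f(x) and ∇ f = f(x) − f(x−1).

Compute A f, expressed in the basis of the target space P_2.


the result is g(x) = 6x + 12

Δ f = 3x^2 + 12x + 43/6
D Δ f = 6x + 12


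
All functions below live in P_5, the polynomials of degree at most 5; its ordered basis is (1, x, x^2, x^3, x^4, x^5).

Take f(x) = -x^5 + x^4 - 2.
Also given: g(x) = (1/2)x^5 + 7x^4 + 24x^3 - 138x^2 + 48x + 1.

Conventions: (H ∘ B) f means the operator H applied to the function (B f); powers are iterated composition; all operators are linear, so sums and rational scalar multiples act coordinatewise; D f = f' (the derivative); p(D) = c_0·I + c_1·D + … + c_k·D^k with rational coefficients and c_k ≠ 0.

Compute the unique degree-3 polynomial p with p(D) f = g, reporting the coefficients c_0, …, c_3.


c_0 = -1/2, c_1 = -3/2, c_2 = -3/2, c_3 = 2

D^0 f = -x^5 + x^4 - 2
D^1 f = -5x^4 + 4x^3
D^2 f = -20x^3 + 12x^2
D^3 f = -60x^2 + 24x
matching coefficients of g against c_0 f + c_1 Df + … from the top degree down determines the c_i
solution: c_0 = -1/2, c_1 = -3/2, c_2 = -3/2, c_3 = 2


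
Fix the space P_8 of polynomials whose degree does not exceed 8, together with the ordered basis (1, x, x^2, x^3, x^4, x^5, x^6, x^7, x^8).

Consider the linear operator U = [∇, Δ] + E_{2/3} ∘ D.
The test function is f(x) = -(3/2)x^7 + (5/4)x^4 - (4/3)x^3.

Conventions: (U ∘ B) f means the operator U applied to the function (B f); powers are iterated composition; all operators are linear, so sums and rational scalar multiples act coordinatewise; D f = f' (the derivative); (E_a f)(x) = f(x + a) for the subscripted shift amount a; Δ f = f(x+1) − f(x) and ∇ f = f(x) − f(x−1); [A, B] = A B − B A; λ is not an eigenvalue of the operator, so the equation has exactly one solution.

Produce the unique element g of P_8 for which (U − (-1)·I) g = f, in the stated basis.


write g with unknown coordinates in the stated basis and equate coefficients in (U − (-1)·I) g = f
solving from the highest basis element down gives g = -(3/2)x^7 + (21/2)x^6 - 21x^5 - (135/4)x^4 + (1763/9)x^3 - (1739/9)x^2 - (3958/27)x + 47726/243
check: U g = -(21/2)x^6 + 21x^5 + 35x^4 - (1775/9)x^3 + (1739/9)x^2 + (3958/27)x - 47726/243
so U g − (-1)·g = -(3/2)x^7 + (5/4)x^4 - (4/3)x^3 = f ✓

the image equals g(x) = -(3/2)x^7 + (21/2)x^6 - 21x^5 - (135/4)x^4 + (1763/9)x^3 - (1739/9)x^2 - (3958/27)x + 47726/243


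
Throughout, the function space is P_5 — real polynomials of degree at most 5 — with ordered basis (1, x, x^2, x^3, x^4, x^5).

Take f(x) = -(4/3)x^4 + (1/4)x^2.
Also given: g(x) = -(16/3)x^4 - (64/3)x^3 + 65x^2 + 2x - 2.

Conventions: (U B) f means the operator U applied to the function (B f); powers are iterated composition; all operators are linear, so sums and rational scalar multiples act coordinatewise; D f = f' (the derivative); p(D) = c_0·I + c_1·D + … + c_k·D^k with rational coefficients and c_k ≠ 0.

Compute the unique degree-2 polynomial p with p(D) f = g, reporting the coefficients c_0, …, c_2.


D^0 f = -(4/3)x^4 + (1/4)x^2
D^1 f = -(16/3)x^3 + (1/2)x
D^2 f = -16x^2 + 1/2
matching coefficients of g against c_0 f + c_1 Df + … from the top degree down determines the c_i
solution: c_0 = 4, c_1 = 4, c_2 = -4

c_0 = 4, c_1 = 4, c_2 = -4


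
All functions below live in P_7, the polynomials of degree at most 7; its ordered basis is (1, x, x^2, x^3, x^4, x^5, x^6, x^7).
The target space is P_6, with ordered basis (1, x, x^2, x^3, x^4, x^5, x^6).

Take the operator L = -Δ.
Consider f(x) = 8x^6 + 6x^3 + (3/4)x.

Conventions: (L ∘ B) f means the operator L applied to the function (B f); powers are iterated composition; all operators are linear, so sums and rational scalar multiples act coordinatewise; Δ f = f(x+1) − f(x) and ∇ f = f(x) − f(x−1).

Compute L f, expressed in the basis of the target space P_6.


Δ f = 48x^5 + 120x^4 + 160x^3 + 138x^2 + 66x + 59/4
(-Δ) f = -48x^5 - 120x^4 - 160x^3 - 138x^2 - 66x - 59/4

g(x) = -48x^5 - 120x^4 - 160x^3 - 138x^2 - 66x - 59/4


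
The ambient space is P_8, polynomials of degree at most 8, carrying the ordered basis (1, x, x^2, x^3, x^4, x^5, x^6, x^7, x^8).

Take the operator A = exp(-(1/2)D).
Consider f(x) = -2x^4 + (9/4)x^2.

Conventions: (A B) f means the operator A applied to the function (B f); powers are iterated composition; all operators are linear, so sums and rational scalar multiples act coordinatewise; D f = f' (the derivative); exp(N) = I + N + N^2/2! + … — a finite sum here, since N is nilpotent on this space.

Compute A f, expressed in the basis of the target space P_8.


the result is g(x) = -2x^4 + 4x^3 - (3/4)x^2 - (5/4)x + 7/16

order-1 term: 4x^3 - (9/4)x
order-2 term: -3x^2 + 9/16
order-3 term: x
order-4 term: -1/8
the series for exp(-(1/2)D) f terminates at order 4
exp(-(1/2)D) f = -2x^4 + 4x^3 - (3/4)x^2 - (5/4)x + 7/16


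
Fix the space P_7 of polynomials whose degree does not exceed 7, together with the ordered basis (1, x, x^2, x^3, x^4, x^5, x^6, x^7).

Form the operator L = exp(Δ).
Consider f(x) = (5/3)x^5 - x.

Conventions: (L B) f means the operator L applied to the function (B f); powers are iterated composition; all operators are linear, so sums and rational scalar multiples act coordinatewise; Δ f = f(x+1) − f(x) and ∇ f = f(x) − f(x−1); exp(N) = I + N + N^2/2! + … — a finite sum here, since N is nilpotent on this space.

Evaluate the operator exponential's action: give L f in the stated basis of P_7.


order-1 term: (25/3)x^4 + (50/3)x^3 + (50/3)x^2 + (25/3)x + 2/3
order-2 term: (50/3)x^3 + 50x^2 + (175/3)x + 25
order-3 term: (50/3)x^2 + 50x + 125/3
order-4 term: (25/3)x + 50/3
order-5 term: 5/3
the series for exp(Δ) f terminates at order 5
exp(Δ) f = (5/3)x^5 + (25/3)x^4 + (100/3)x^3 + (250/3)x^2 + 124x + 257/3

the result is g(x) = (5/3)x^5 + (25/3)x^4 + (100/3)x^3 + (250/3)x^2 + 124x + 257/3


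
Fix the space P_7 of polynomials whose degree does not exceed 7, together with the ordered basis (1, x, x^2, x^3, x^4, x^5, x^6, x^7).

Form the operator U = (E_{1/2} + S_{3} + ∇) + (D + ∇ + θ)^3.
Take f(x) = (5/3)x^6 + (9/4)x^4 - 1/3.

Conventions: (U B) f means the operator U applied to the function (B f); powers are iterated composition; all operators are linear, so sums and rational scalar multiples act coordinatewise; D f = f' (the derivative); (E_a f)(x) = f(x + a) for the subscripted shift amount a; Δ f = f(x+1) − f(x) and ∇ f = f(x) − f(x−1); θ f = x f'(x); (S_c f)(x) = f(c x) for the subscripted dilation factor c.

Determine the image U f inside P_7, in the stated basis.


E_{1/2} f = (5/3)x^6 + 5x^5 + (17/2)x^4 + (26/3)x^3 + (79/16)x^2 + (23/16)x - 1/6
S_{3} f = 1215x^6 + (729/4)x^4 - 1/3
∇ f = 10x^5 - 25x^4 + (127/3)x^3 - (77/2)x^2 + 19x - 47/12
(E_{1/2} + S_{3} + ∇) f = (3650/3)x^6 + 15x^5 + (663/4)x^4 + 51x^3 - (537/16)x^2 + (327/16)x - 53/12
D f = 10x^5 + 9x^3
∇ f = 10x^5 - 25x^4 + (127/3)x^3 - (77/2)x^2 + 19x - 47/12
θ f = 10x^6 + 9x^4
(D + ∇ + θ) f = 10x^6 + 20x^5 - 16x^4 + (154/3)x^3 - (77/2)x^2 + 19x - 47/12
D (D + ∇ + θ) f = 60x^5 + 100x^4 - 64x^3 + 154x^2 - 77x + 19
∇ (D + ∇ + θ) f = 60x^5 - 50x^4 - 64x^3 + 300x^2 - 335x + 809/6
θ (D + ∇ + θ) f = 60x^6 + 100x^5 - 64x^4 + 154x^3 - 77x^2 + 19x
(D + ∇ + θ) (D + ∇ + θ) f = 60x^6 + 220x^5 - 14x^4 + 26x^3 + 377x^2 - 393x + 923/6
D (D + ∇ + θ) (D + ∇ + θ) f = 360x^5 + 1100x^4 - 56x^3 + 78x^2 + 754x - 393
∇ (D + ∇ + θ) (D + ∇ + θ) f = 360x^5 + 200x^4 - 1056x^3 + 1462x^2 - 120x - 570
θ (D + ∇ + θ) (D + ∇ + θ) f = 360x^6 + 1100x^5 - 56x^4 + 78x^3 + 754x^2 - 393x
(D + ∇ + θ) (D + ∇ + θ) (D + ∇ + θ) f = 360x^6 + 1820x^5 + 1244x^4 - 1034x^3 + 2294x^2 + 241x - 963
((E_{1/2} + S_{3} + ∇) + (D + ∇ + θ)^3) f = (4730/3)x^6 + 1835x^5 + (5639/4)x^4 - 983x^3 + (36167/16)x^2 + (4183/16)x - 11609/12

g(x) = (4730/3)x^6 + 1835x^5 + (5639/4)x^4 - 983x^3 + (36167/16)x^2 + (4183/16)x - 11609/12


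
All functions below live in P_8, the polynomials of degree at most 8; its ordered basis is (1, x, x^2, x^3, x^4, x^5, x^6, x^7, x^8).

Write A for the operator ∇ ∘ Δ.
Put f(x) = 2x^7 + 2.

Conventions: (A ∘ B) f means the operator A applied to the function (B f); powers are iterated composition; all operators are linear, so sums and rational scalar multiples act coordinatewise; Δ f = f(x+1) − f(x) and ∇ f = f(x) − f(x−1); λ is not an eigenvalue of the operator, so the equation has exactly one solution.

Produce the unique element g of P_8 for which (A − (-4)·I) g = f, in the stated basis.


write g with unknown coordinates in the stated basis and equate coefficients in (A − (-4)·I) g = f
solving from the highest basis element down gives g = (1/2)x^7 - (21/4)x^5 + (35/2)x^3 - (119/8)x + 1/2
check: A g = 21x^5 - 70x^3 + (119/2)x
so A g − (-4)·g = 2x^7 + 2 = f ✓

the image equals g(x) = (1/2)x^7 - (21/4)x^5 + (35/2)x^3 - (119/8)x + 1/2


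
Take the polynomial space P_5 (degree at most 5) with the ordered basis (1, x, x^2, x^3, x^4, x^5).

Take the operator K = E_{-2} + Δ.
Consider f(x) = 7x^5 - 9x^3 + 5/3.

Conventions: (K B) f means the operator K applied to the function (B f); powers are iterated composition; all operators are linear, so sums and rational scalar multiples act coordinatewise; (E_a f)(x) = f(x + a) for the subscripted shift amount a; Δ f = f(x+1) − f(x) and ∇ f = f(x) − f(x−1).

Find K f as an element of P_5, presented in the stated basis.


E_{-2} f = 7x^5 - 70x^4 + 271x^3 - 506x^2 + 452x - 451/3
Δ f = 35x^4 + 70x^3 + 43x^2 + 8x - 2
(E_{-2} + Δ) f = 7x^5 - 35x^4 + 341x^3 - 463x^2 + 460x - 457/3

the result is g(x) = 7x^5 - 35x^4 + 341x^3 - 463x^2 + 460x - 457/3


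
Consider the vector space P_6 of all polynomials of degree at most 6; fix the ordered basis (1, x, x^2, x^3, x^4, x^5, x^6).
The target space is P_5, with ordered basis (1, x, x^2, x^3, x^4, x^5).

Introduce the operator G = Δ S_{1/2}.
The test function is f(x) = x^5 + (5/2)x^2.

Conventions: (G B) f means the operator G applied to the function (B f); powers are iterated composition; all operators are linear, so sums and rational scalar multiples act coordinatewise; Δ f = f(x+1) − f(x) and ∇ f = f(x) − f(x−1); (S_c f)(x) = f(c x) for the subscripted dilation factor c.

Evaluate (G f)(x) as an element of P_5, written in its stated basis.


S_{1/2} f = (1/32)x^5 + (5/8)x^2
Δ S_{1/2} f = (5/32)x^4 + (5/16)x^3 + (5/16)x^2 + (45/32)x + 21/32

the result is g(x) = (5/32)x^4 + (5/16)x^3 + (5/16)x^2 + (45/32)x + 21/32


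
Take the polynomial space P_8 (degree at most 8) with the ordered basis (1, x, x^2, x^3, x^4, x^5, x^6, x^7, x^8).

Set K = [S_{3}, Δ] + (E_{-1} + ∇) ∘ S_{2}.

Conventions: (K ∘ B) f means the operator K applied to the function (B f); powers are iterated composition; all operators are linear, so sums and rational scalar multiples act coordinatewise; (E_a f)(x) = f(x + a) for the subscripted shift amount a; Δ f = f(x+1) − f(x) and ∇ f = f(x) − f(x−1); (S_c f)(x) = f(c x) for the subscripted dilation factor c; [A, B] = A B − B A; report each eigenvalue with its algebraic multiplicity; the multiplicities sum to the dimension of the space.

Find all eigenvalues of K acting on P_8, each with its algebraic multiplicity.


λ = 1 (multiplicity 1), λ = 2 (multiplicity 1), λ = 4 (multiplicity 1), λ = 8 (multiplicity 1), λ = 16 (multiplicity 1), λ = 32 (multiplicity 1), λ = 64 (multiplicity 1), λ = 128 (multiplicity 1), λ = 256 (multiplicity 1)

image of 1: 1
image of x: 2x - 2
image of x^2: 4x^2 - 12x - 8
image of x^3: 8x^3 - 54x^2 - 72x - 26
image of x^4: 16x^4 - 216x^3 - 432x^2 - 312x - 80
image of x^5: 32x^5 - 810x^4 - 2160x^3 - 2340x^2 - 1200x - 242
image of x^6: 64x^6 - 2916x^5 - 9720x^4 - 14040x^3 - 10800x^2 - 4356x - 728
image of x^7: 128x^7 - 10206x^6 - 40824x^5 - 73710x^4 - 75600x^3 - 45738x^2 - 15288x - 2186
image of x^8: 256x^8 - 34992x^7 - 163296x^6 - 353808x^5 - 453600x^4 - 365904x^3 - 183456x^2 - 52464x - 6560
the matrix is upper triangular; its diagonal is (1, 2, 4, 8, 16, 32, 64, 128, 256)
for a triangular matrix the eigenvalues are the diagonal entries, with algebraic multiplicity their repetition count


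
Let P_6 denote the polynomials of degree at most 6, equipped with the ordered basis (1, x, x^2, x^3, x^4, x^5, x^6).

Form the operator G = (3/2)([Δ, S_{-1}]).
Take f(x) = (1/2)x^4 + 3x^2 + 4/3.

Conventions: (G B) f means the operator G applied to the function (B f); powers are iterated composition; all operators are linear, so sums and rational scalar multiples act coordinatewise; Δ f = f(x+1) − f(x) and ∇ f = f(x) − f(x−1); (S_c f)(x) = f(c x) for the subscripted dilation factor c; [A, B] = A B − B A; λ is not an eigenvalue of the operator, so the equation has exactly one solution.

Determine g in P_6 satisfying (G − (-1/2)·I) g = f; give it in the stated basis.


write g with unknown coordinates in the stated basis and equate coefficients in (G − (-1/2)·I) g = f
solving from the highest basis element down gives g = x^4 - 24x^3 - 426x^2 + 5088x + 91160/3
check: G g = 12x^3 + 216x^2 - 2544x - 15192
so G g − (-1/2)·g = (1/2)x^4 + 3x^2 + 4/3 = f ✓

the result is g(x) = x^4 - 24x^3 - 426x^2 + 5088x + 91160/3


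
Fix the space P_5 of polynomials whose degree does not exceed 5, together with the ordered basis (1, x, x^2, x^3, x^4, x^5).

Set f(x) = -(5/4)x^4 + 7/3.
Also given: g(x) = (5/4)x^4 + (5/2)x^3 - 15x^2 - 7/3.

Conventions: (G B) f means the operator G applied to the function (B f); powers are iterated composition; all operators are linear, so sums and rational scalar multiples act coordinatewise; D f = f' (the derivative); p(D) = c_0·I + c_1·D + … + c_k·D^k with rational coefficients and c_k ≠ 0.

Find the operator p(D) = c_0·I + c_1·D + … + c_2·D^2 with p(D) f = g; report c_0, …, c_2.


p(D) = -I − (1/2)·D + D^2, i.e. c_0 = -1, c_1 = -1/2, c_2 = 1

D^0 f = -(5/4)x^4 + 7/3
D^1 f = -5x^3
D^2 f = -15x^2
matching coefficients of g against c_0 f + c_1 Df + … from the top degree down determines the c_i
solution: c_0 = -1, c_1 = -1/2, c_2 = 1


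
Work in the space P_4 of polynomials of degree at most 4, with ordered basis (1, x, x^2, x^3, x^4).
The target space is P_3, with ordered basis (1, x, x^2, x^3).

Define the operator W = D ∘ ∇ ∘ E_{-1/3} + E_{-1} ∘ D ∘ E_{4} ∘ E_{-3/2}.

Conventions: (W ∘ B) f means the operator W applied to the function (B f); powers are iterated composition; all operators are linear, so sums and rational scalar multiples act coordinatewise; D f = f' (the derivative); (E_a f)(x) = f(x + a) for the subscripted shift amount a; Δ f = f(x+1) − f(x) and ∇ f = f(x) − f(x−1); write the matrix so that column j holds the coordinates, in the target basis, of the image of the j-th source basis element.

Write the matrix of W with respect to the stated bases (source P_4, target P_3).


image of 1: 0
image of x: 1
image of x^2: 2x + 5
image of x^3: 3x^2 + 15x + 7/4
image of x^4: 4x^3 + 30x^2 + 7x + 137/6
each image's coordinates form column j of the matrix

the matrix is [[0, 1, 5, 7/4, 137/6]; [0, 0, 2, 15, 7]; [0, 0, 0, 3, 30]; [0, 0, 0, 0, 4]] (rows listed top to bottom)


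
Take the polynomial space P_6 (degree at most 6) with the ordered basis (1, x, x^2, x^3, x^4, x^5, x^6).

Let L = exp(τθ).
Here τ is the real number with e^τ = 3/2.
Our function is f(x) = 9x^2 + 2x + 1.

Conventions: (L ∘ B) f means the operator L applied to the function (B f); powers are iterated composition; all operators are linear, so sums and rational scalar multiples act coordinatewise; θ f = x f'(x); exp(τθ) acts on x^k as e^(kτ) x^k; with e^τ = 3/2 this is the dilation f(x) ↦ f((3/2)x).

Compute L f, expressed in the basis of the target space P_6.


g(x) = (81/4)x^2 + 3x + 1

exp(τθ) x^k = e^(kτ) x^k; with e^τ = 3/2 this sends x^k to (3/2)^k x^k
x ↦ 3/2 x
x^2 ↦ 9/4 x^2
applying this coordinatewise to f: exp(τθ) f = (81/4)x^2 + 3x + 1


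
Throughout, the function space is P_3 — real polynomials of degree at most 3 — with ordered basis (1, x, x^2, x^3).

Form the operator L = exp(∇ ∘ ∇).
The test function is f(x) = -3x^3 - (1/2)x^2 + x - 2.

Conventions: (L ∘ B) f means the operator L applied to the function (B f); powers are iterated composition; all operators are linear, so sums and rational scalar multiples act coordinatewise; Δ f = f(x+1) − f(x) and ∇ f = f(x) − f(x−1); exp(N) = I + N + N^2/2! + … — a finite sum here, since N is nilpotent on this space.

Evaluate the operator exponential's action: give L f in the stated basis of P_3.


order-1 term: -18x + 17
the series for exp(∇ ∘ ∇) f terminates at order 1
exp(∇ ∘ ∇) f = -3x^3 - (1/2)x^2 - 17x + 15

g(x) = -3x^3 - (1/2)x^2 - 17x + 15


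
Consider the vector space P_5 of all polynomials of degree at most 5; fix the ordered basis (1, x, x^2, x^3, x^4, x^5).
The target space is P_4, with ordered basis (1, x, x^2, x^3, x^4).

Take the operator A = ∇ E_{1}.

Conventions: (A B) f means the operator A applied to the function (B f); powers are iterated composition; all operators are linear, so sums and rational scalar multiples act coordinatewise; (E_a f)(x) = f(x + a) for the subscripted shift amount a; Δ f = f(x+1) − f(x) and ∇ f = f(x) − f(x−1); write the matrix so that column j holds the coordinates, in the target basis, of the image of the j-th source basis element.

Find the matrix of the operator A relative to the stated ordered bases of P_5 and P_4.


image of 1: 0
image of x: 1
image of x^2: 2x + 1
image of x^3: 3x^2 + 3x + 1
image of x^4: 4x^3 + 6x^2 + 4x + 1
image of x^5: 5x^4 + 10x^3 + 10x^2 + 5x + 1
each image's coordinates form column j of the matrix

the matrix is [[0, 1, 1, 1, 1, 1]; [0, 0, 2, 3, 4, 5]; [0, 0, 0, 3, 6, 10]; [0, 0, 0, 0, 4, 10]; [0, 0, 0, 0, 0, 5]] (rows listed top to bottom)


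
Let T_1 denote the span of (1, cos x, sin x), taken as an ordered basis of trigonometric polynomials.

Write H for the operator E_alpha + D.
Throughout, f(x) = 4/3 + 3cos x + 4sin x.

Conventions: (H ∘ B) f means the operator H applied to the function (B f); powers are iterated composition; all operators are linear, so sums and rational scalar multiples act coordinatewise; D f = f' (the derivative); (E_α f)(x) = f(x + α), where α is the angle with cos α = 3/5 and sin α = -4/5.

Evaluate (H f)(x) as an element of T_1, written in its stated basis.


E_alpha f = 4/3 - (7/5)cos x + (24/5)sin x
D f = 4cos x - 3sin x
(E_alpha + D) f = 4/3 + (13/5)cos x + (9/5)sin x

g(x) = 4/3 + (13/5)cos x + (9/5)sin x


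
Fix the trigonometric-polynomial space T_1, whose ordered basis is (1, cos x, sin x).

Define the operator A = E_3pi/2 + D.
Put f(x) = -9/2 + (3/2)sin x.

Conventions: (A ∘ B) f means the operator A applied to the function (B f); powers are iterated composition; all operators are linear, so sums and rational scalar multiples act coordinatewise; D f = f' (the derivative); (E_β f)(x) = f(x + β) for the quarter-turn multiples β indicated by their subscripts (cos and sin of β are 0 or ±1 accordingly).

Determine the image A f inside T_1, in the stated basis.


the result is g(x) = -9/2

E_3pi/2 f = -9/2 - (3/2)cos x
D f = (3/2)cos x
(E_3pi/2 + D) f = -9/2


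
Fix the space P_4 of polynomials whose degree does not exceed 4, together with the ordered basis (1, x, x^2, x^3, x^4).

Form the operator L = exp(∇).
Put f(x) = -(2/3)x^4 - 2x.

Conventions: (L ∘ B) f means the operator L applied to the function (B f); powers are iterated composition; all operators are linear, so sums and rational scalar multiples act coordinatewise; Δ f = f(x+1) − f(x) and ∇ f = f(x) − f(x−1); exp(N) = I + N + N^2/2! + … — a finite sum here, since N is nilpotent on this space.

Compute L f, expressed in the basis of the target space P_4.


g(x) = -(2/3)x^4 - (8/3)x^3 + (2/3)x - 8/3

order-1 term: -(8/3)x^3 + 4x^2 - (8/3)x - 4/3
order-2 term: -4x^2 + 8x - 14/3
order-3 term: -(8/3)x + 4
order-4 term: -2/3
the series for exp(∇) f terminates at order 4
exp(∇) f = -(2/3)x^4 - (8/3)x^3 + (2/3)x - 8/3


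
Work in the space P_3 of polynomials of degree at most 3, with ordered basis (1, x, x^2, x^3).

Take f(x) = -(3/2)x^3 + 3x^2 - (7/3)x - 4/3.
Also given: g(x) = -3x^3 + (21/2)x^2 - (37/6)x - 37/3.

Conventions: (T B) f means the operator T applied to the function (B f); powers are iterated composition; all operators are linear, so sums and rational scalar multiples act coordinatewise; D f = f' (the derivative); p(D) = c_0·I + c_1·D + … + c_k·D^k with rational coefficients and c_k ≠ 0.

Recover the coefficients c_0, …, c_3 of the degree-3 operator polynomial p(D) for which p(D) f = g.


p(D) = 2·I − D − (1/2)·D^2 + D^3, i.e. c_0 = 2, c_1 = -1, c_2 = -1/2, c_3 = 1

D^0 f = -(3/2)x^3 + 3x^2 - (7/3)x - 4/3
D^1 f = -(9/2)x^2 + 6x - 7/3
D^2 f = -9x + 6
D^3 f = -9
matching coefficients of g against c_0 f + c_1 Df + … from the top degree down determines the c_i
solution: c_0 = 2, c_1 = -1, c_2 = -1/2, c_3 = 1


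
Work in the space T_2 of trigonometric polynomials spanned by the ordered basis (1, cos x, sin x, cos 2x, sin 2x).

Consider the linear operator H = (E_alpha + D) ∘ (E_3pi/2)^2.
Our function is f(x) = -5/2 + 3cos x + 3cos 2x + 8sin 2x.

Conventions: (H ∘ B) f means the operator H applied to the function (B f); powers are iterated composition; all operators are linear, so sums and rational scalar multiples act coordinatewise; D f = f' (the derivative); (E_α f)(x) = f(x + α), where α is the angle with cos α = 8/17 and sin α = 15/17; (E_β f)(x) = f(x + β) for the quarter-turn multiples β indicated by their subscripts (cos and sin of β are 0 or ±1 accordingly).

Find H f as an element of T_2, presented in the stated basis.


the image equals g(x) = -5/2 - (24/17)cos x + (96/17)sin x + (6061/289)cos 2x - (3742/289)sin 2x

E_3pi/2 f = -5/2 + 3sin x - 3cos 2x - 8sin 2x
E_3pi/2 E_3pi/2 f = -5/2 - 3cos x + 3cos 2x + 8sin 2x
E_alpha (E_3pi/2)^2 f = -5/2 - (24/17)cos x + (45/17)sin x + (1437/289)cos 2x - (2008/289)sin 2x
D (E_3pi/2)^2 f = 3sin x + 16cos 2x - 6sin 2x
(E_alpha + D) (E_3pi/2)^2 f = -5/2 - (24/17)cos x + (96/17)sin x + (6061/289)cos 2x - (3742/289)sin 2x


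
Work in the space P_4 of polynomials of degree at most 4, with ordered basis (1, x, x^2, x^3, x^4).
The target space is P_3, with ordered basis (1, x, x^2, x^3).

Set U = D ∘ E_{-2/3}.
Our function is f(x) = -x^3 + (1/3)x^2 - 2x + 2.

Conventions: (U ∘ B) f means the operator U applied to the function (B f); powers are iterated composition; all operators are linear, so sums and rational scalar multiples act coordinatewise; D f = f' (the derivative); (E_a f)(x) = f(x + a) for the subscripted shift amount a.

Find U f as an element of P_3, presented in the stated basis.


the result is g(x) = -3x^2 + (14/3)x - 34/9

E_{-2/3} f = -x^3 + (7/3)x^2 - (34/9)x + 34/9
D E_{-2/3} f = -3x^2 + (14/3)x - 34/9


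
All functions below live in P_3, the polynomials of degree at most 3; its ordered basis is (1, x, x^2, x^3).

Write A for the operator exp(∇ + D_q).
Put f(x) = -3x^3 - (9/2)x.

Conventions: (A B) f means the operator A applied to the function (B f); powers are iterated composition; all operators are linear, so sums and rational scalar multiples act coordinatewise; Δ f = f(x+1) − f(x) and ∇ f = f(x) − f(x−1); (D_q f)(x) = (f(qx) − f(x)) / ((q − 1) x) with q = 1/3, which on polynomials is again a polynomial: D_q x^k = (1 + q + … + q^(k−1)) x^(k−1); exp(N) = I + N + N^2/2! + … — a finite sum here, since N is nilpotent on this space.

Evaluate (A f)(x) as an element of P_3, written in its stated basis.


order-1 term: -(40/3)x^2 + 9x - 12
order-2 term: -(200/9)x + 47/3
order-3 term: -400/27
the series for exp(∇ + D_q) f terminates at order 3
exp(∇ + D_q) f = -3x^3 - (40/3)x^2 - (319/18)x - 301/27

the image equals g(x) = -3x^3 - (40/3)x^2 - (319/18)x - 301/27


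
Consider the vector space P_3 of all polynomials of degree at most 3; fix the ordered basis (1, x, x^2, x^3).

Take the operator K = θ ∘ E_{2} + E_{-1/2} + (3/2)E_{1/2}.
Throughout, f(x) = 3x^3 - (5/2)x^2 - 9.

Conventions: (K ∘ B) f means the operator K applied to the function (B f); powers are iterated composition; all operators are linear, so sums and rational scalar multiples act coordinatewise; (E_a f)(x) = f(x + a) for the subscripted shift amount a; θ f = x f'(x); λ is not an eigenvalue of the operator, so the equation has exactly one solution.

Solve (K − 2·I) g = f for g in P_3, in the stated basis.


g(x) = (6/7)x^3 - (188/35)x^2 + (573/70)x - 542/35

write g with unknown coordinates in the stated basis and equate coefficients in (K − 2·I) g = f
solving from the highest basis element down gives g = (6/7)x^3 - (188/35)x^2 + (573/70)x - 542/35
check: K g = (33/7)x^3 - (927/70)x^2 + (573/35)x - 1399/35
so K g − 2·g = 3x^3 - (5/2)x^2 - 9 = f ✓


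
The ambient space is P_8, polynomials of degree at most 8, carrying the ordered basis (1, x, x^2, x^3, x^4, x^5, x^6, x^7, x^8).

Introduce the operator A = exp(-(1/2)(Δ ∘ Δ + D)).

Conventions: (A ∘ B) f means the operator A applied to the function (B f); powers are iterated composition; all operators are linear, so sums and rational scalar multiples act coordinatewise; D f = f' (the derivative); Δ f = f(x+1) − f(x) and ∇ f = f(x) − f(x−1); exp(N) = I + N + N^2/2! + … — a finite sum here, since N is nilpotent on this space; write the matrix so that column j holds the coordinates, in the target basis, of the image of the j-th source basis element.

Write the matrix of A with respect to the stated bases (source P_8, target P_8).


the matrix is [[1, -1/2, -3/4, -13/8, 9/16, 599/32, 6117/64, 30827/128, -171951/256]; [0, 1, -1, -9/4, -13/2, 45/16, 1797/16, 42819/64, 30827/16]; [0, 0, 1, -3/2, -9/2, -65/4, 135/16, 12579/32, 42819/16]; [0, 0, 0, 1, -2, -15/2, -65/2, 315/16, 4193/4]; [0, 0, 0, 0, 1, -5/2, -45/4, -455/8, 315/8]; [0, 0, 0, 0, 0, 1, -3, -63/4, -91]; [0, 0, 0, 0, 0, 0, 1, -7/2, -21]; [0, 0, 0, 0, 0, 0, 0, 1, -4]; [0, 0, 0, 0, 0, 0, 0, 0, 1]] (rows listed top to bottom)

image of 1: 1
image of x: x - 1/2
image of x^2: x^2 - x - 3/4
image of x^3: x^3 - (3/2)x^2 - (9/4)x - 13/8
image of x^4: x^4 - 2x^3 - (9/2)x^2 - (13/2)x + 9/16
image of x^5: x^5 - (5/2)x^4 - (15/2)x^3 - (65/4)x^2 + (45/16)x + 599/32
image of x^6: x^6 - 3x^5 - (45/4)x^4 - (65/2)x^3 + (135/16)x^2 + (1797/16)x + 6117/64
image of x^7: x^7 - (7/2)x^6 - (63/4)x^5 - (455/8)x^4 + (315/16)x^3 + (12579/32)x^2 + (42819/64)x + 30827/128
image of x^8: x^8 - 4x^7 - 21x^6 - 91x^5 + (315/8)x^4 + (4193/4)x^3 + (42819/16)x^2 + (30827/16)x - 171951/256
each image's coordinates form column j of the matrix


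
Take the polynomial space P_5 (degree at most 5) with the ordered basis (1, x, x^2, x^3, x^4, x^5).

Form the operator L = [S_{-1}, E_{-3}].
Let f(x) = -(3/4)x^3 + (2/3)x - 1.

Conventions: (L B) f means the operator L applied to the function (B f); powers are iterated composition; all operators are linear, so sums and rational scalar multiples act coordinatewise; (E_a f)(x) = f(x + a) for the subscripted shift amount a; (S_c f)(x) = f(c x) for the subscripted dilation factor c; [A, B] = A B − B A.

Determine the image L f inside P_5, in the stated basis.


the image equals g(x) = (27/2)x^2 + 73/2

E_{-3} f = -(3/4)x^3 + (27/4)x^2 - (235/12)x + 69/4
S_{-1} E_{-3} f = (3/4)x^3 + (27/4)x^2 + (235/12)x + 69/4
S_{-1} f = (3/4)x^3 - (2/3)x - 1
E_{-3} S_{-1} f = (3/4)x^3 - (27/4)x^2 + (235/12)x - 77/4
[S_{-1}, E_{-3}] f = (27/2)x^2 + 73/2


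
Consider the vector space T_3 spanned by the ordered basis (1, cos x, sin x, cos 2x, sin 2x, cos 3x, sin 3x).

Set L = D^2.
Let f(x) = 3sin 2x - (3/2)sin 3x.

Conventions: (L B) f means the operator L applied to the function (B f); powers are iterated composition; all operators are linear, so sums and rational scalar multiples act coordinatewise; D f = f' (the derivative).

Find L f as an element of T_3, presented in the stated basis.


D f = 6cos 2x - (9/2)cos 3x
D D f = -12sin 2x + (27/2)sin 3x

the image equals g(x) = -12sin 2x + (27/2)sin 3x


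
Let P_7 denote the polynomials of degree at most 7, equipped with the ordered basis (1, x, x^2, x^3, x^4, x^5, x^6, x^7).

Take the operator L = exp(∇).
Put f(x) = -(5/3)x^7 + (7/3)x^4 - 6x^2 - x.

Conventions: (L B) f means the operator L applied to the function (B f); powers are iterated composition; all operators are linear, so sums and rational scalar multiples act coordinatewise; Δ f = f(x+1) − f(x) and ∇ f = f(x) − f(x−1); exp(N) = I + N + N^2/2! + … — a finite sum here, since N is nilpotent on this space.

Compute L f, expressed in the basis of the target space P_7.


the result is g(x) = -(5/3)x^7 - (35/3)x^6 + (182/3)x^4 - 49x^3 - 76x^2 + (248/3)x - 41/3

order-1 term: -(35/3)x^6 + 35x^5 - (175/3)x^4 + (203/3)x^3 - 49x^2 + 9x + 1
order-2 term: -35x^5 + 175x^4 - (1225/3)x^3 + 539x^2 - (1169/3)x + 346/3
order-3 term: -(175/3)x^4 + 350x^3 - 875x^2 + (3178/3)x - 1547/3
order-4 term: -(175/3)x^3 + 350x^2 - (2275/3)x + 1757/3
order-5 term: -35x^2 + 175x - 700/3
order-6 term: -(35/3)x + 35
order-7 term: -5/3
the series for exp(∇) f terminates at order 7
exp(∇) f = -(5/3)x^7 - (35/3)x^6 + (182/3)x^4 - 49x^3 - 76x^2 + (248/3)x - 41/3


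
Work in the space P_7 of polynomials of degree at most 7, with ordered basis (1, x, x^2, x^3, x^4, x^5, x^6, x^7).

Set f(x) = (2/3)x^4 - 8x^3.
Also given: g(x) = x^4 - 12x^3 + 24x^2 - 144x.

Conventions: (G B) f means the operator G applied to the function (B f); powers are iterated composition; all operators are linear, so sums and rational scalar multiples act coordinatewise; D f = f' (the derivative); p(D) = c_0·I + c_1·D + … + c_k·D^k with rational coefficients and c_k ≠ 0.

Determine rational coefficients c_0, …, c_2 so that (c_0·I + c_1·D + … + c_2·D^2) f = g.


D^0 f = (2/3)x^4 - 8x^3
D^1 f = (8/3)x^3 - 24x^2
D^2 f = 8x^2 - 48x
matching coefficients of g against c_0 f + c_1 Df + … from the top degree down determines the c_i
solution: c_0 = 3/2, c_1 = 0, c_2 = 3

c_0 = 3/2, c_1 = 0, c_2 = 3


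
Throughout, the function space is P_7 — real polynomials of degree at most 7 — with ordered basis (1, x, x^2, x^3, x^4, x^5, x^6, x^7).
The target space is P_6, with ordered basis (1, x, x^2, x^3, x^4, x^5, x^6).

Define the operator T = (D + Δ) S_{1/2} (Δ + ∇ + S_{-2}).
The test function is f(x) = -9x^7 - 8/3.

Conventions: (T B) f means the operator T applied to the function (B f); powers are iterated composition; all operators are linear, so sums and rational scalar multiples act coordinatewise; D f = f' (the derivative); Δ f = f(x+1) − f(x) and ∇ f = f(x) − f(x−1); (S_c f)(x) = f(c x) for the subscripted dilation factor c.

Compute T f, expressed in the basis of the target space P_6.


Δ f = -63x^6 - 189x^5 - 315x^4 - 315x^3 - 189x^2 - 63x - 9
∇ f = -63x^6 + 189x^5 - 315x^4 + 315x^3 - 189x^2 + 63x - 9
S_{-2} f = 1152x^7 - 8/3
(Δ + ∇ + S_{-2}) f = 1152x^7 - 126x^6 - 630x^4 - 378x^2 - 62/3
S_{1/2} (Δ + ∇ + S_{-2}) f = 9x^7 - (63/32)x^6 - (315/8)x^4 - (189/2)x^2 - 62/3
D S_{1/2} (Δ + ∇ + S_{-2}) f = 63x^6 - (189/16)x^5 - (315/2)x^3 - 189x
Δ S_{1/2} (Δ + ∇ + S_{-2}) f = 63x^6 + (2835/16)x^5 + (9135/32)x^4 + (945/8)x^3 - (2457/32)x^2 - (4725/16)x - 4059/32
(D + Δ) S_{1/2} (Δ + ∇ + S_{-2}) f = 126x^6 + (1323/8)x^5 + (9135/32)x^4 - (315/8)x^3 - (2457/32)x^2 - (7749/16)x - 4059/32

the image equals g(x) = 126x^6 + (1323/8)x^5 + (9135/32)x^4 - (315/8)x^3 - (2457/32)x^2 - (7749/16)x - 4059/32


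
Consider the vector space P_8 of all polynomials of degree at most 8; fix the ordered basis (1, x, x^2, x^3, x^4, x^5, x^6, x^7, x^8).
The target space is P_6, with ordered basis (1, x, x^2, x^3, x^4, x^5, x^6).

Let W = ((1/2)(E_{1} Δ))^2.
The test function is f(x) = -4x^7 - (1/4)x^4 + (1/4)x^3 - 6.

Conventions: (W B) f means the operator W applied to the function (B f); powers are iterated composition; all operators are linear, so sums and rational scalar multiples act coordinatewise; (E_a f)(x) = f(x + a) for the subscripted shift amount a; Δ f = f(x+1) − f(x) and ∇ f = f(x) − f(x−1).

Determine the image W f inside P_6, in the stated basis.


Δ f = -28x^6 - 84x^5 - 140x^4 - 141x^3 - (339/4)x^2 - (113/4)x - 4
E_{1} Δ f = -28x^6 - 252x^5 - 980x^4 - 2101x^3 - (10431/4)x^2 - (7075/4)x - 510
((1/2)(E_{1} Δ)) f = -14x^6 - 126x^5 - 490x^4 - (2101/2)x^3 - (10431/8)x^2 - (7075/8)x - 255
Δ ((1/2)(E_{1} Δ)) f = -84x^5 - 840x^4 - 3500x^3 - (15123/2)x^2 - (33733/4)x - 15475/4
E_{1} Δ ((1/2)(E_{1} Δ)) f = -84x^5 - 1260x^4 - 7700x^3 - (47883/2)x^2 - (151345/4)x - 48575/2
((1/2)(E_{1} Δ)) ((1/2)(E_{1} Δ)) f = -42x^5 - 630x^4 - 3850x^3 - (47883/4)x^2 - (151345/8)x - 48575/4

the image equals g(x) = -42x^5 - 630x^4 - 3850x^3 - (47883/4)x^2 - (151345/8)x - 48575/4


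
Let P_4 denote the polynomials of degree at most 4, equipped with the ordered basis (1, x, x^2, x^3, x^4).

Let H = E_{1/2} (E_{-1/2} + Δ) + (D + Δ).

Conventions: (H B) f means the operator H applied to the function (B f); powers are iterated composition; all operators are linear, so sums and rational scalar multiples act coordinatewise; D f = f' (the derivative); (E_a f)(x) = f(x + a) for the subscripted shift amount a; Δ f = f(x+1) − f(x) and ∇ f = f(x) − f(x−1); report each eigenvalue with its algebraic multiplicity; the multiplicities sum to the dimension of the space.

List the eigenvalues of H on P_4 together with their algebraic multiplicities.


λ = 1 (multiplicity 5)

image of 1: 1
image of x: x + 3
image of x^2: x^2 + 6x + 3
image of x^3: x^3 + 9x^2 + 9x + 17/4
image of x^4: x^4 + 12x^3 + 18x^2 + 17x + 6
the matrix is upper triangular; its diagonal is (1, 1, 1, 1, 1)
for a triangular matrix the eigenvalues are the diagonal entries, with algebraic multiplicity their repetition count


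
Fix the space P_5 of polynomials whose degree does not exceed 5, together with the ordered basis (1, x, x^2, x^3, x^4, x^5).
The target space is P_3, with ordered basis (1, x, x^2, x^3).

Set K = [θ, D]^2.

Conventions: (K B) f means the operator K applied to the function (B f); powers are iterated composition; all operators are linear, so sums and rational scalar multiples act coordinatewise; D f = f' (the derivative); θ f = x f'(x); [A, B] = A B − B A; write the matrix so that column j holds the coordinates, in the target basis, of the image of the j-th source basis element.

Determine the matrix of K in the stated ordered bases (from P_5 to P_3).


the matrix is [[0, 0, 2, 0, 0, 0]; [0, 0, 0, 6, 0, 0]; [0, 0, 0, 0, 12, 0]; [0, 0, 0, 0, 0, 20]] (rows listed top to bottom)

image of 1: 0
image of x: 0
image of x^2: 2
image of x^3: 6x
image of x^4: 12x^2
image of x^5: 20x^3
each image's coordinates form column j of the matrix
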